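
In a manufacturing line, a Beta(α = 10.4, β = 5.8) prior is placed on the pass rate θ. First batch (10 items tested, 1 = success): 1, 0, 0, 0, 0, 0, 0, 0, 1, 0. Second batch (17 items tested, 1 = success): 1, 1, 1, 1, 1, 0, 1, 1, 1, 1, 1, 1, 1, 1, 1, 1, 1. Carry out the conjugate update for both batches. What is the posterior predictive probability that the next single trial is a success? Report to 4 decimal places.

The Beta prior is conjugate to a Binomial/Bernoulli likelihood; the update adds successes to α and failures to β.
After batch 1: Beta(10.4+2, 5.8+8) = Beta(12.4, 13.8).
After batch 2: Beta(12.4+16, 13.8+1) = Beta(28.4, 14.8).
For a single future Bernoulli trial, P(success | data) = α/(α+β) = 0.6574.

0.6574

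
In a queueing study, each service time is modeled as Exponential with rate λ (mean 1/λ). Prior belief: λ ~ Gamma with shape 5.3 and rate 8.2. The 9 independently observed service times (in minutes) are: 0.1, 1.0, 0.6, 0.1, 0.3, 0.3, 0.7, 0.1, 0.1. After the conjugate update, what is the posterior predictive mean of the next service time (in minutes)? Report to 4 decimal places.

0.8647

With a Gamma(shape α, rate β) prior on the exponential rate λ, the posterior after n observations with total T = Σxᵢ is Gamma(α+n, β+T).
Sum of observations T = 3.3 minutes; n = 9.
Posterior: Gamma(5.3+9, 8.2+3.3) = Gamma(14.3, 11.5).
The predictive distribution for the next observation is Lomax; its mean is β/(α−1) = 11.5/13.3 = 0.8647.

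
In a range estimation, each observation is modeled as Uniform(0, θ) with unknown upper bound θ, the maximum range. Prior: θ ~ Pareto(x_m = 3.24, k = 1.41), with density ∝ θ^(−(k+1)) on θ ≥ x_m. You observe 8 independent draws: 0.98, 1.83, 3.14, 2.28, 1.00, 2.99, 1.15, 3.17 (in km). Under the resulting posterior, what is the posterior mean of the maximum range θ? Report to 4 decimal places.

A Pareto(scale x_m, shape k) prior on the upper bound θ of Uniform(0, θ) is conjugate: posterior is Pareto(max(x_m, max xᵢ), k + n).
Sample maximum = 3.17; prior scale x_m = 3.24 → posterior scale = max = 3.24.
Posterior shape = 1.41 + 8 = 9.41.
E[θ|data] = k·x_m/(k−1) = 9.41·3.24/8.41 = 3.6253.

3.6253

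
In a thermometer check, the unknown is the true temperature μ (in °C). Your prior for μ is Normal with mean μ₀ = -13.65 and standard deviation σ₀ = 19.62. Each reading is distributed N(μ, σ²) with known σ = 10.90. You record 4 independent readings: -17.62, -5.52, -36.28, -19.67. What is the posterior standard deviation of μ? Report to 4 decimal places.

For Normal data with known variance σ², a Normal(μ₀, σ₀²) prior on μ is conjugate. Posterior precision = 1/σ₀² + n/σ²; posterior mean is the precision-weighted average of μ₀ and x̄.
σ₀² = 19.62² = 384.9444, σ² = 10.90² = 118.81; σ² + n·σ₀² = 118.81 + 4·384.9444 = 1658.5876.
Posterior precision = 1/σ₀² + n/σ² = 1/384.9444 + 4/118.81 = (σ² + n·σ₀²)/(σ₀²σ²) = 1658.5876/(384.9444·118.81); posterior variance σₙ² = σ₀²σ²/(σ² + n·σ₀²) = 384.9444·118.81/1658.5876 = 27.574814.
Posterior SD = √σₙ² = √(384.9444·118.81/1658.5876) = 5.2512.

5.2512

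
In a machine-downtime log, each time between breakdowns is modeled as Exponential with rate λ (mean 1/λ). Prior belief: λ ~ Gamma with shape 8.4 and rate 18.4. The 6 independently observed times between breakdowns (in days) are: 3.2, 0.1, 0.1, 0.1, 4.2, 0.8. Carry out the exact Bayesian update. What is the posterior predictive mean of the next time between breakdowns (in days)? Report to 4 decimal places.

2.0075

With a Gamma(shape α, rate β) prior on the exponential rate λ, the posterior after n observations with total T = Σxᵢ is Gamma(α+n, β+T).
Sum of observations T = 8.5 days; n = 6.
Posterior: Gamma(8.4+6, 18.4+8.5) = Gamma(14.4, 26.9).
The predictive distribution for the next observation is Lomax; its mean is β/(α−1) = 26.9/13.4 = 2.0075.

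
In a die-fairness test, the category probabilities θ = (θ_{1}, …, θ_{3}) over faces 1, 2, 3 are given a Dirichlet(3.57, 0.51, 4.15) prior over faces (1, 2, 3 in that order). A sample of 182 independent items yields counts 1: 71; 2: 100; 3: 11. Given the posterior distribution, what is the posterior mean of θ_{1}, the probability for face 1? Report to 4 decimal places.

0.3920

The Dirichlet prior is conjugate to the Multinomial likelihood: each posterior αⱼ = prior αⱼ + observed count nⱼ.
Posterior concentration: (74.57, 100.51, 15.15), total = 190.23.
E[θ_{1}|data] = α_{1}/Σα = 74.57/190.23 = 0.3920.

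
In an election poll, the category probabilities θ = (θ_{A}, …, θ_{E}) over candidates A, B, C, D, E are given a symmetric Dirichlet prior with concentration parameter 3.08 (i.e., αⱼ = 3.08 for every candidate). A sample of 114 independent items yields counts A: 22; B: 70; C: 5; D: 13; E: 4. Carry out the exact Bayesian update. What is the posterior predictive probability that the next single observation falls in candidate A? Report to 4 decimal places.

The Dirichlet prior is conjugate to the Multinomial likelihood: each posterior αⱼ = prior αⱼ + observed count nⱼ.
Posterior concentration: (25.08, 73.08, 8.08, 16.08, 7.08), total = 129.40.
P(next = A | data) = α_{A}/Σα = 0.1938.

0.1938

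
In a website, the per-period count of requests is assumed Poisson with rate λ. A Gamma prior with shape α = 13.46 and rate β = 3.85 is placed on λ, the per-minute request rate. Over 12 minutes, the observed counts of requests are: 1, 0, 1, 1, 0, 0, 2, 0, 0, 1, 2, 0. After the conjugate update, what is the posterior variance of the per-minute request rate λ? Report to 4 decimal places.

With a Gamma(shape α, rate β) prior, the Poisson likelihood is conjugate: the posterior is Gamma(α + ΣXᵢ, β + n).
Sum of counts S = 8 over n = 12 minutes.
Posterior: Gamma(α+S, β+n) = Gamma(13.46+8, 3.85+12) = Gamma(21.46, 15.85).
Var = α/β² = 21.46/15.85² = 0.0854.

0.0854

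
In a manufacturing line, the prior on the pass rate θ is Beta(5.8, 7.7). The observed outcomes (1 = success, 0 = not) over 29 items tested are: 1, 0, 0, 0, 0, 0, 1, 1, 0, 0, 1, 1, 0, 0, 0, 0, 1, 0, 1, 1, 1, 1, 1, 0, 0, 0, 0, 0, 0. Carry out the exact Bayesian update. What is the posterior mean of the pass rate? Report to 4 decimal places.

The Beta prior is conjugate to a Binomial/Bernoulli likelihood; the update adds successes to α and failures to β.
Posterior: Beta(α+k, β+n−k) = Beta(5.8+11, 7.7+18) = Beta(16.8, 25.7).
Posterior mean = α/(α+β) = 16.8/42.5 = 0.3953.

0.3953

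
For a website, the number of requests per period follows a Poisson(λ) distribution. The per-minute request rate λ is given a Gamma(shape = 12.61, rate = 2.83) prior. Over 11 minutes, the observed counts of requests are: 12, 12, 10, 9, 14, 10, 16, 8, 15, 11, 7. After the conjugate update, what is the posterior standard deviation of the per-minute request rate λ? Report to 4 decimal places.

0.8451

With a Gamma(shape α, rate β) prior, the Poisson likelihood is conjugate: the posterior is Gamma(α + ΣXᵢ, β + n).
Sum of counts S = 124 over n = 11 minutes.
Posterior: Gamma(α+S, β+n) = Gamma(12.61+124, 2.83+11) = Gamma(136.61, 13.83).
SD = √α/β = √136.61/13.83 = 0.8451.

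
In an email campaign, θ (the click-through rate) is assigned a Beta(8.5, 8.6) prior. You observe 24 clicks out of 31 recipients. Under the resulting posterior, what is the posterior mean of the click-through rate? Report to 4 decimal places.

The Beta prior is conjugate to a Binomial/Bernoulli likelihood; the update adds successes to α and failures to β.
Posterior: Beta(α+k, β+n−k) = Beta(8.5+24, 8.6+7) = Beta(32.5, 15.6).
Posterior mean = α/(α+β) = 32.5/48.1 = 0.6757.

0.6757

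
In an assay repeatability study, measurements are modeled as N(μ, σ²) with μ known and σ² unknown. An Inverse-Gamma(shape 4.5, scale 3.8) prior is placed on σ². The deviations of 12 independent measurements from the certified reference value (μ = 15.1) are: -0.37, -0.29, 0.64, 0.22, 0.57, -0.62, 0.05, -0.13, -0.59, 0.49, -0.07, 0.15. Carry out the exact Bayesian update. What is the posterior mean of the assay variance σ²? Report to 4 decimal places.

With known mean μ and an Inverse-Gamma(α, β) prior on σ², the Normal likelihood is conjugate: posterior is Inv-Gamma(α + n/2, β + Σ(xᵢ−μ)²/2).
Σ(xᵢ−μ)² = (-0.37)² + (-0.29)² + (0.64)² + (0.22)² + (0.57)² + (-0.62)² + (0.05)² + (-0.13)² + (-0.59)² + (0.49)² + (-0.07)² + (0.15)² = 2.0233.
Posterior: Inv-Gamma(4.5 + 12/2, 3.8 + 2.0233/2) = Inv-Gamma(10.50, 4.81165).
E[σ²|data] = β/(α−1) = 4.81165/9.50 = 0.5065.

0.5065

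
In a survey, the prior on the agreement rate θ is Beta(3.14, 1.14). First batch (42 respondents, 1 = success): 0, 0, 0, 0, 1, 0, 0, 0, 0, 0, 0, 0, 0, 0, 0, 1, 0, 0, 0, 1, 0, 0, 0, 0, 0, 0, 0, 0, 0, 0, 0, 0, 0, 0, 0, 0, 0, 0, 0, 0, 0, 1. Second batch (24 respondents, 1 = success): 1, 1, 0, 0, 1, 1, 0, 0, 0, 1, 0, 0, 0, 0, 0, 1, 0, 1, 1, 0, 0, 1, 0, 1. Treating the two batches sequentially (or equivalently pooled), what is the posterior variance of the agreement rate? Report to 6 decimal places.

0.002587

The Beta prior is conjugate to a Binomial/Bernoulli likelihood; the update adds successes to α and failures to β.
After batch 1: Beta(3.14+4, 1.14+38) = Beta(7.14, 39.14).
After batch 2: Beta(7.14+10, 39.14+14) = Beta(17.14, 53.14).
Var = αβ/((α+β)²(α+β+1)) = 17.14·53.14/(70.28²·71.28) = 0.002587.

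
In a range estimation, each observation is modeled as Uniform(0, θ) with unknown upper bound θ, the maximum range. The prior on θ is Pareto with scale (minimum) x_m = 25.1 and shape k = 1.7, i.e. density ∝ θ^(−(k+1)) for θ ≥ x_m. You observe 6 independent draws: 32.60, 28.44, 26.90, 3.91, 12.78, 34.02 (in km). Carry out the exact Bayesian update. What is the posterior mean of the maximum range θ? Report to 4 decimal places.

39.0976

A Pareto(scale x_m, shape k) prior on the upper bound θ of Uniform(0, θ) is conjugate: posterior is Pareto(max(x_m, max xᵢ), k + n).
Sample maximum = 34.02; prior scale x_m = 25.1 → posterior scale = max = 34.02.
Posterior shape = 1.7 + 6 = 7.7.
E[θ|data] = k·x_m/(k−1) = 7.7·34.02/6.7 = 39.0976.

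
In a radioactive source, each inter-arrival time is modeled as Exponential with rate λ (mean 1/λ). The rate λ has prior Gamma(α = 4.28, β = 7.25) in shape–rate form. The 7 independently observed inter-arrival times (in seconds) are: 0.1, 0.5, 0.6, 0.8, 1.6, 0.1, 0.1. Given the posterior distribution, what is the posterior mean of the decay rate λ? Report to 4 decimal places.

1.0208

With a Gamma(shape α, rate β) prior on the exponential rate λ, the posterior after n observations with total T = Σxᵢ is Gamma(α+n, β+T).
Sum of observations T = 3.8 seconds; n = 7.
Posterior: Gamma(4.28+7, 7.25+3.8) = Gamma(11.28, 11.05).
Posterior mean of λ = α/β = 11.28/11.05 = 1.0208.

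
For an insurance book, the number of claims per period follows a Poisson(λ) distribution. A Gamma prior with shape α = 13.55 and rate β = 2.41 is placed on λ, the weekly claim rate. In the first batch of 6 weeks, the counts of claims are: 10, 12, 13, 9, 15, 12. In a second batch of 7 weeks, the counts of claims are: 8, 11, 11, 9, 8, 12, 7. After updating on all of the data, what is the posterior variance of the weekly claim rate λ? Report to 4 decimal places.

With a Gamma(shape α, rate β) prior, the Poisson likelihood is conjugate: the posterior is Gamma(α + ΣXᵢ, β + n).
Batch 1: sum of counts S = 71 over n = 6 weeks.
After batch 1: Gamma(α+S, β+n) = Gamma(13.55+71, 2.41+6) = Gamma(84.55, 8.41).
Batch 2: sum of counts S = 66 over n = 7 weeks.
After batch 2: Gamma(α+S, β+n) = Gamma(84.55+66, 8.41+7) = Gamma(150.55, 15.41).
Var = α/β² = 150.55/15.41² = 0.6340.

0.6340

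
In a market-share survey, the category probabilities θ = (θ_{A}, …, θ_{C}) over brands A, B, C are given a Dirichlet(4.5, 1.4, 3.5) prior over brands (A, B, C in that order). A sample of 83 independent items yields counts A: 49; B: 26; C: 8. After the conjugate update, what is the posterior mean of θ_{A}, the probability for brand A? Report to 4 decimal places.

0.5790

The Dirichlet prior is conjugate to the Multinomial likelihood: each posterior αⱼ = prior αⱼ + observed count nⱼ.
Posterior concentration: (53.5, 27.4, 11.5), total = 92.4.
E[θ_{A}|data] = α_{A}/Σα = 53.5/92.4 = 0.5790.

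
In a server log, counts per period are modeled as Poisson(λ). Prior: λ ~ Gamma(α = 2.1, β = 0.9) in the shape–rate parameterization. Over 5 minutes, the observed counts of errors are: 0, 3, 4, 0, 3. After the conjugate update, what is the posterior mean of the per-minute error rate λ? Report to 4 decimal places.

With a Gamma(shape α, rate β) prior, the Poisson likelihood is conjugate: the posterior is Gamma(α + ΣXᵢ, β + n).
Sum of counts S = 10 over n = 5 minutes.
Posterior: Gamma(α+S, β+n) = Gamma(2.1+10, 0.9+5) = Gamma(12.1, 5.9).
Posterior mean = α/β = 12.1/5.9 = 2.0508.

2.0508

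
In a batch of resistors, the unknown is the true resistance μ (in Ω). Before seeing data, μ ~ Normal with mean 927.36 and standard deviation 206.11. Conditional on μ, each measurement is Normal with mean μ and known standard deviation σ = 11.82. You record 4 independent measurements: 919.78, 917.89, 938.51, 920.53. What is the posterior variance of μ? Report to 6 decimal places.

For Normal data with known variance σ², a Normal(μ₀, σ₀²) prior on μ is conjugate. Posterior precision = 1/σ₀² + n/σ²; posterior mean is the precision-weighted average of μ₀ and x̄.
σ₀² = 206.11² = 42481.3321, σ² = 11.82² = 139.7124; σ² + n·σ₀² = 139.7124 + 4·42481.3321 = 170065.0408.
Posterior precision = 1/σ₀² + n/σ² = 1/42481.3321 + 4/139.7124 = (σ² + n·σ₀²)/(σ₀²σ²) = 170065.0408/(42481.3321·139.7124); posterior variance σₙ² = σ₀²σ²/(σ² + n·σ₀²) = 42481.3321·139.7124/170065.0408 = 34.899406.

34.899406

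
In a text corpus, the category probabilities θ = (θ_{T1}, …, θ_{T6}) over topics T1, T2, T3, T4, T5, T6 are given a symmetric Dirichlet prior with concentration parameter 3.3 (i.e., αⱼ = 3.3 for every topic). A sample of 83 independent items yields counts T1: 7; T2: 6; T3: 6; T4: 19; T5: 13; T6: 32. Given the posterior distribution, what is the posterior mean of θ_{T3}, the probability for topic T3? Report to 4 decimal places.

0.0905

The Dirichlet prior is conjugate to the Multinomial likelihood: each posterior αⱼ = prior αⱼ + observed count nⱼ.
Posterior concentration: (10.3, 9.3, 9.3, 22.3, 16.3, 35.3), total = 102.8.
E[θ_{T3}|data] = α_{T3}/Σα = 9.3/102.8 = 0.0905.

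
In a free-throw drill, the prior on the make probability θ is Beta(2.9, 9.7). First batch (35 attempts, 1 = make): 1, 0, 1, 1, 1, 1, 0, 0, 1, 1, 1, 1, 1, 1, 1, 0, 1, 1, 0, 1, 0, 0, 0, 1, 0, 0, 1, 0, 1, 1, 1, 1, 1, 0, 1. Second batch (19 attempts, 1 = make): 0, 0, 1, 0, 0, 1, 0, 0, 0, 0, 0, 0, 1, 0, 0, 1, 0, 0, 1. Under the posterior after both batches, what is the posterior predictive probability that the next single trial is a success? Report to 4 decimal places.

The Beta prior is conjugate to a Binomial/Bernoulli likelihood; the update adds successes to α and failures to β.
After batch 1: Beta(2.9+23, 9.7+12) = Beta(25.9, 21.7).
After batch 2: Beta(25.9+5, 21.7+14) = Beta(30.9, 35.7).
For a single future Bernoulli trial, P(success | data) = α/(α+β) = 0.4640.

0.4640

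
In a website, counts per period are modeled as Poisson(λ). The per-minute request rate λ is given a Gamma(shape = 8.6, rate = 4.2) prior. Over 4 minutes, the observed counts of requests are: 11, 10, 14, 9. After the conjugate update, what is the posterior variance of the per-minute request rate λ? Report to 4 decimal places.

0.7823

With a Gamma(shape α, rate β) prior, the Poisson likelihood is conjugate: the posterior is Gamma(α + ΣXᵢ, β + n).
Sum of counts S = 44 over n = 4 minutes.
Posterior: Gamma(α+S, β+n) = Gamma(8.6+44, 4.2+4) = Gamma(52.6, 8.2).
Var = α/β² = 52.6/8.2² = 0.7823.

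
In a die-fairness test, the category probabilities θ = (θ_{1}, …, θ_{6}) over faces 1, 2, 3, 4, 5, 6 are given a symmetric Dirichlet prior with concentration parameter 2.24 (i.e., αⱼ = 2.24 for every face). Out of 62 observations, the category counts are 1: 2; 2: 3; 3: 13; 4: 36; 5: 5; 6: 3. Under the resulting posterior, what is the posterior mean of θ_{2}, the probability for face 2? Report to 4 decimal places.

0.0695

The Dirichlet prior is conjugate to the Multinomial likelihood: each posterior αⱼ = prior αⱼ + observed count nⱼ.
Posterior concentration: (4.24, 5.24, 15.24, 38.24, 7.24, 5.24), total = 75.44.
E[θ_{2}|data] = α_{2}/Σα = 5.24/75.44 = 0.0695.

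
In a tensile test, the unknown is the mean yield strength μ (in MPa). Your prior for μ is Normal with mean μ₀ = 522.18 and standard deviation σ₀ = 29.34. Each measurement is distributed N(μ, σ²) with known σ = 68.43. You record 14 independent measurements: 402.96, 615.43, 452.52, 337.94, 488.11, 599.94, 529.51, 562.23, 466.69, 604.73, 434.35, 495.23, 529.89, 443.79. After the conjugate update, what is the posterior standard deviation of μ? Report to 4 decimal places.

15.5204

For Normal data with known variance σ², a Normal(μ₀, σ₀²) prior on μ is conjugate. Posterior precision = 1/σ₀² + n/σ²; posterior mean is the precision-weighted average of μ₀ and x̄.
σ₀² = 29.34² = 860.8356, σ² = 68.43² = 4682.6649; σ² + n·σ₀² = 4682.6649 + 14·860.8356 = 16734.3633.
Posterior precision = 1/σ₀² + n/σ² = 1/860.8356 + 14/4682.6649 = (σ² + n·σ₀²)/(σ₀²σ²) = 16734.3633/(860.8356·4682.6649); posterior variance σₙ² = σ₀²σ²/(σ² + n·σ₀²) = 860.8356·4682.6649/16734.3633 = 240.881865.
Posterior SD = √σₙ² = √(860.8356·4682.6649/16734.3633) = 15.5204.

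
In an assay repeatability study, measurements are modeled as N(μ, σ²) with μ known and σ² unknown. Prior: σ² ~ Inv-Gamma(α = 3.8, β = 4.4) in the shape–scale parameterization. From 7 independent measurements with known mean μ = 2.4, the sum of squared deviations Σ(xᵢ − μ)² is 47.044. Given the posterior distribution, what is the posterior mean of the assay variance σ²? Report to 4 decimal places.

With known mean μ and an Inverse-Gamma(α, β) prior on σ², the Normal likelihood is conjugate: posterior is Inv-Gamma(α + n/2, β + Σ(xᵢ−μ)²/2).
Posterior: Inv-Gamma(3.8 + 7/2, 4.4 + 47.044/2) = Inv-Gamma(7.30, 27.9220).
E[σ²|data] = β/(α−1) = 27.9220/6.30 = 4.4321.

4.4321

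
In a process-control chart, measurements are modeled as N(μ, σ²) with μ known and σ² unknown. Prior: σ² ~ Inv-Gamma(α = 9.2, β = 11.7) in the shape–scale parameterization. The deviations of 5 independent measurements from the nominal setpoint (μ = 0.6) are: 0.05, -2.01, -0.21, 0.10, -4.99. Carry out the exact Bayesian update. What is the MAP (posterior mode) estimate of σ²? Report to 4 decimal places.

2.0629

With known mean μ and an Inverse-Gamma(α, β) prior on σ², the Normal likelihood is conjugate: posterior is Inv-Gamma(α + n/2, β + Σ(xᵢ−μ)²/2).
Σ(xᵢ−μ)² = (0.05)² + (-2.01)² + (-0.21)² + (0.10)² + (-4.99)² = 28.9968.
Posterior: Inv-Gamma(9.2 + 5/2, 11.7 + 28.9968/2) = Inv-Gamma(11.70, 26.19840).
Mode = β/(α+1) = 26.19840/12.70 = 2.0629.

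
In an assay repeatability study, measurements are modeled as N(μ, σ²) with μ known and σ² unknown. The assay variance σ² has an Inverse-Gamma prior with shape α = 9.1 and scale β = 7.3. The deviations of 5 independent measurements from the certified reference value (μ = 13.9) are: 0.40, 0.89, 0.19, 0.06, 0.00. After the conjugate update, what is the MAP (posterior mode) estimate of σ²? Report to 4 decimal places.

0.6187

With known mean μ and an Inverse-Gamma(α, β) prior on σ², the Normal likelihood is conjugate: posterior is Inv-Gamma(α + n/2, β + Σ(xᵢ−μ)²/2).
Σ(xᵢ−μ)² = (0.40)² + (0.89)² + (0.19)² + (0.06)² + (0.00)² = 0.9918.
Posterior: Inv-Gamma(9.1 + 5/2, 7.3 + 0.9918/2) = Inv-Gamma(11.60, 7.79590).
Mode = β/(α+1) = 7.79590/12.60 = 0.6187.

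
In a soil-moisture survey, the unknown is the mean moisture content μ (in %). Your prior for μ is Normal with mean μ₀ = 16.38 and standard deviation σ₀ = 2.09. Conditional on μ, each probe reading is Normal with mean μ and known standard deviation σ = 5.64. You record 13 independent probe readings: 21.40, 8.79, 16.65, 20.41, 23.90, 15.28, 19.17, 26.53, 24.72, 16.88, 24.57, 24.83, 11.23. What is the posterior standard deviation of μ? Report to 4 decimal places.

For Normal data with known variance σ², a Normal(μ₀, σ₀²) prior on μ is conjugate. Posterior precision = 1/σ₀² + n/σ²; posterior mean is the precision-weighted average of μ₀ and x̄.
σ₀² = 2.09² = 4.3681, σ² = 5.64² = 31.8096; σ² + n·σ₀² = 31.8096 + 13·4.3681 = 88.5949.
Posterior precision = 1/σ₀² + n/σ² = 1/4.3681 + 13/31.8096 = (σ² + n·σ₀²)/(σ₀²σ²) = 88.5949/(4.3681·31.8096); posterior variance σₙ² = σ₀²σ²/(σ² + n·σ₀²) = 4.3681·31.8096/88.5949 = 1.568347.
Posterior SD = √σₙ² = √(4.3681·31.8096/88.5949) = 1.2523.

1.2523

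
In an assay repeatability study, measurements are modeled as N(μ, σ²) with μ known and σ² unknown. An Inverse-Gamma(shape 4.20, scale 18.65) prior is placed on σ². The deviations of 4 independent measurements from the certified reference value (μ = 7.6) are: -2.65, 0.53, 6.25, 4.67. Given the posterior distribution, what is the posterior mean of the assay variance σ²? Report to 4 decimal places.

10.1418

With known mean μ and an Inverse-Gamma(α, β) prior on σ², the Normal likelihood is conjugate: posterior is Inv-Gamma(α + n/2, β + Σ(xᵢ−μ)²/2).
Σ(xᵢ−μ)² = (-2.65)² + (0.53)² + (6.25)² + (4.67)² = 68.1748.
Posterior: Inv-Gamma(4.20 + 4/2, 18.65 + 68.1748/2) = Inv-Gamma(6.20, 52.73740).
E[σ²|data] = β/(α−1) = 52.73740/5.20 = 10.1418.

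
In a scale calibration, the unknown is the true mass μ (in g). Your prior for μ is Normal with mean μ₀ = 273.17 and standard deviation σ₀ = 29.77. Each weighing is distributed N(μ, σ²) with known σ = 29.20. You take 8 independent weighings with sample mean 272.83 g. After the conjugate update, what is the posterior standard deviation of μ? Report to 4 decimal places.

For Normal data with known variance σ², a Normal(μ₀, σ₀²) prior on μ is conjugate. Posterior precision = 1/σ₀² + n/σ²; posterior mean is the precision-weighted average of μ₀ and x̄.
σ₀² = 29.77² = 886.2529, σ² = 29.20² = 852.64; σ² + n·σ₀² = 852.64 + 8·886.2529 = 7942.6632.
Posterior precision = 1/σ₀² + n/σ² = 1/886.2529 + 8/852.64 = (σ² + n·σ₀²)/(σ₀²σ²) = 7942.6632/(886.2529·852.64); posterior variance σₙ² = σ₀²σ²/(σ² + n·σ₀²) = 886.2529·852.64/7942.6632 = 95.138703.
Posterior SD = √σₙ² = √(886.2529·852.64/7942.6632) = 9.7539.

9.7539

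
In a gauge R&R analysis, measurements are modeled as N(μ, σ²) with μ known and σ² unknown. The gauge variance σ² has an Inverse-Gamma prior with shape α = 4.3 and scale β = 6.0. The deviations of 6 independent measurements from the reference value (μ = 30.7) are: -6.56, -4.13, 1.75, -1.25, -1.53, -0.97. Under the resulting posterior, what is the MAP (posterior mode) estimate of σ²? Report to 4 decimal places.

With known mean μ and an Inverse-Gamma(α, β) prior on σ², the Normal likelihood is conjugate: posterior is Inv-Gamma(α + n/2, β + Σ(xᵢ−μ)²/2).
Σ(xᵢ−μ)² = (-6.56)² + (-4.13)² + (1.75)² + (-1.25)² + (-1.53)² + (-0.97)² = 67.9973.
Posterior: Inv-Gamma(4.3 + 6/2, 6.0 + 67.9973/2) = Inv-Gamma(7.30, 39.99865).
Mode = β/(α+1) = 39.99865/8.30 = 4.8191.

4.8191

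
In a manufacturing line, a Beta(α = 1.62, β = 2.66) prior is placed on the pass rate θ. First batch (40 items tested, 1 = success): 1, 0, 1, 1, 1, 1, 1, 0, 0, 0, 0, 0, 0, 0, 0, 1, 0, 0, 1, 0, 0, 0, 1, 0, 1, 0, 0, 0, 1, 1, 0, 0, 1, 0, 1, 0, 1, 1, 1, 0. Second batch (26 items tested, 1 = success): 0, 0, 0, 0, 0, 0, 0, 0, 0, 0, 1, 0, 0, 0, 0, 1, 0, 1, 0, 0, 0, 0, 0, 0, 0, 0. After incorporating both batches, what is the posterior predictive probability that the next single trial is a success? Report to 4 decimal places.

0.3076

The Beta prior is conjugate to a Binomial/Bernoulli likelihood; the update adds successes to α and failures to β.
After batch 1: Beta(1.62+17, 2.66+23) = Beta(18.62, 25.66).
After batch 2: Beta(18.62+3, 25.66+23) = Beta(21.62, 48.66).
For a single future Bernoulli trial, P(success | data) = α/(α+β) = 0.3076.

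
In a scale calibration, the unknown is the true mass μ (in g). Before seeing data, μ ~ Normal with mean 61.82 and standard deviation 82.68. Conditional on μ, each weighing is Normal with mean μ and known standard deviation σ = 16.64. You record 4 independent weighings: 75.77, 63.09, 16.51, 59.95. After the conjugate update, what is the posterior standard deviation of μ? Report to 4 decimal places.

8.2782

For Normal data with known variance σ², a Normal(μ₀, σ₀²) prior on μ is conjugate. Posterior precision = 1/σ₀² + n/σ²; posterior mean is the precision-weighted average of μ₀ and x̄.
σ₀² = 82.68² = 6835.9824, σ² = 16.64² = 276.8896; σ² + n·σ₀² = 276.8896 + 4·6835.9824 = 27620.8192.
Posterior precision = 1/σ₀² + n/σ² = 1/6835.9824 + 4/276.8896 = (σ² + n·σ₀²)/(σ₀²σ²) = 27620.8192/(6835.9824·276.8896); posterior variance σₙ² = σ₀²σ²/(σ² + n·σ₀²) = 6835.9824·276.8896/27620.8192 = 68.528468.
Posterior SD = √σₙ² = √(6835.9824·276.8896/27620.8192) = 8.2782.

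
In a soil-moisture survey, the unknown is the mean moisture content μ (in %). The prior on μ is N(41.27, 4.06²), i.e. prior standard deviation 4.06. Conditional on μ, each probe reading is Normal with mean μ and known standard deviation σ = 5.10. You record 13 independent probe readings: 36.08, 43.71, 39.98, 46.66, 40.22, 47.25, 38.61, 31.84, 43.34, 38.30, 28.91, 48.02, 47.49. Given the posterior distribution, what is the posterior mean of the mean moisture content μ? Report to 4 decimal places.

For Normal data with known variance σ², a Normal(μ₀, σ₀²) prior on μ is conjugate. Posterior precision = 1/σ₀² + n/σ²; posterior mean is the precision-weighted average of μ₀ and x̄.
Σxᵢ = 36.08 + 43.71 + 39.98 + 46.66 + 40.22 + 47.25 + 38.61 + 31.84 + 43.34 + 38.30 + 28.91 + 48.02 + 47.49 = 530.41, so n·x̄ = 530.41.
σ₀² = 4.06² = 16.4836, σ² = 5.10² = 26.01; σ² + n·σ₀² = 26.01 + 13·16.4836 = 240.2968.
Posterior mean = (μ₀/σ₀² + n·x̄/σ²)/(1/σ₀² + n/σ²) = (σ²·μ₀ + σ₀²·n·x̄)/(σ² + n·σ₀²) = (26.01·41.27 + 16.4836·530.41)/240.2968 = 9816.498976/240.2968 = 40.8516.

40.8516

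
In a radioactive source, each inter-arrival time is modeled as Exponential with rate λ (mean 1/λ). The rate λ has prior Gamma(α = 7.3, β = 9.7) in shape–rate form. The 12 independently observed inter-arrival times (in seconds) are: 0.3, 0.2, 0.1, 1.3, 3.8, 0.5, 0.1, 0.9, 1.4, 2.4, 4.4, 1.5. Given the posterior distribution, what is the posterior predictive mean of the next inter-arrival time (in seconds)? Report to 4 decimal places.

With a Gamma(shape α, rate β) prior on the exponential rate λ, the posterior after n observations with total T = Σxᵢ is Gamma(α+n, β+T).
Sum of observations T = 16.9 seconds; n = 12.
Posterior: Gamma(7.3+12, 9.7+16.9) = Gamma(19.3, 26.6).
The predictive distribution for the next observation is Lomax; its mean is β/(α−1) = 26.6/18.3 = 1.4536.

1.4536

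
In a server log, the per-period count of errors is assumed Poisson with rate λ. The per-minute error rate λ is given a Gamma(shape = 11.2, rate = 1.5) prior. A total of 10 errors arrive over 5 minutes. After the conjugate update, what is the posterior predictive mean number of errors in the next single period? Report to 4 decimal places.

With a Gamma(shape α, rate β) prior, the Poisson likelihood is conjugate: the posterior is Gamma(α + ΣXᵢ, β + n).
Posterior: Gamma(α+S, β+n) = Gamma(11.2+10, 1.5+5) = Gamma(21.2, 6.5).
The predictive distribution for one future period is NegBinom with mean α/β = 3.2615.

3.2615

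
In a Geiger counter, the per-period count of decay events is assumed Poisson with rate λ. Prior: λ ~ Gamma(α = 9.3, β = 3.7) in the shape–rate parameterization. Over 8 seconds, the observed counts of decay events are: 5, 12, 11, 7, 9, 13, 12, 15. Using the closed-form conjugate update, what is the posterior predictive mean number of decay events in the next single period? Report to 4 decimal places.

With a Gamma(shape α, rate β) prior, the Poisson likelihood is conjugate: the posterior is Gamma(α + ΣXᵢ, β + n).
Sum of counts S = 84 over n = 8 seconds.
Posterior: Gamma(α+S, β+n) = Gamma(9.3+84, 3.7+8) = Gamma(93.3, 11.7).
The predictive distribution for one future period is NegBinom with mean α/β = 7.9744.

7.9744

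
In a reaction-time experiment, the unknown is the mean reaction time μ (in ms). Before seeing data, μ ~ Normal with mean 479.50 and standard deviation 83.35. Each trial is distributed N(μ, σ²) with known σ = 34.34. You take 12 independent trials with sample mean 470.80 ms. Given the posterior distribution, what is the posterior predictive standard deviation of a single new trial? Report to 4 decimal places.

35.7230

For Normal data with known variance σ², a Normal(μ₀, σ₀²) prior on μ is conjugate. Posterior precision = 1/σ₀² + n/σ²; posterior mean is the precision-weighted average of μ₀ and x̄.
σ₀² = 83.35² = 6947.2225, σ² = 34.34² = 1179.2356; σ² + n·σ₀² = 1179.2356 + 12·6947.2225 = 84545.9056.
Posterior precision = 1/σ₀² + n/σ² = 1/6947.2225 + 12/1179.2356 = (σ² + n·σ₀²)/(σ₀²σ²) = 84545.9056/(6947.2225·1179.2356); posterior variance σₙ² = σ₀²σ²/(σ² + n·σ₀²) = 6947.2225·1179.2356/84545.9056 = 96.898981.
Predictive variance for one new observation = σₙ² + σ² = 6947.2225·1179.2356/84545.9056 + 1179.2356 = σ²·(σ₀² + 84545.9056)/84545.9056 = 1179.2356·91493.1281/84545.9056 = 1276.134581; SD = √(1179.2356·91493.1281/84545.9056) = 35.7230.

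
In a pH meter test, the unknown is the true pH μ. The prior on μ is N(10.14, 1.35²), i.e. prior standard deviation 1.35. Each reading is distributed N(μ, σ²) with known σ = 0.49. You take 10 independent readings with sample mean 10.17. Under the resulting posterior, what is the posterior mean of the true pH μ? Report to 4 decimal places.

10.1696

For Normal data with known variance σ², a Normal(μ₀, σ₀²) prior on μ is conjugate. Posterior precision = 1/σ₀² + n/σ²; posterior mean is the precision-weighted average of μ₀ and x̄.
n·x̄ = 10·10.17 = 101.7.
σ₀² = 1.35² = 1.8225, σ² = 0.49² = 0.2401; σ² + n·σ₀² = 0.2401 + 10·1.8225 = 18.4651.
Posterior mean = (μ₀/σ₀² + n·x̄/σ²)/(1/σ₀² + n/σ²) = (σ²·μ₀ + σ₀²·n·x̄)/(σ² + n·σ₀²) = (0.2401·10.14 + 1.8225·101.7)/18.4651 = 187.782864/18.4651 = 10.1696.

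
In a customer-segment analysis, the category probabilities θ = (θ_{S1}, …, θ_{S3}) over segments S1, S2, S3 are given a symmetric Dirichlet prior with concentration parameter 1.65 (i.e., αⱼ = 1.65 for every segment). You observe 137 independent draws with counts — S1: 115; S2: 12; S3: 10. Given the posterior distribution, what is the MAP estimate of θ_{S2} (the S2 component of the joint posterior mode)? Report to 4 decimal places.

The Dirichlet prior is conjugate to the Multinomial likelihood: each posterior αⱼ = prior αⱼ + observed count nⱼ.
Posterior concentration: (116.65, 13.65, 11.65), total = 141.95.
Joint mode component: (α_{S2}−1)/(Σα−K) = 12.65/138.95 = 0.0910.

0.0910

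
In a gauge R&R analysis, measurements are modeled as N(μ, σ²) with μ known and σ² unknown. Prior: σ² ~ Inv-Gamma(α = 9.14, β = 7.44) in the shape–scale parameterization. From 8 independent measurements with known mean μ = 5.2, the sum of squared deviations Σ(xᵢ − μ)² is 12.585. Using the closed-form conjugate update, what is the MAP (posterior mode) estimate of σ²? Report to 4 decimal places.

0.9712

With known mean μ and an Inverse-Gamma(α, β) prior on σ², the Normal likelihood is conjugate: posterior is Inv-Gamma(α + n/2, β + Σ(xᵢ−μ)²/2).
Posterior: Inv-Gamma(9.14 + 8/2, 7.44 + 12.585/2) = Inv-Gamma(13.14, 13.7325).
Mode = β/(α+1) = 13.7325/14.14 = 0.9712.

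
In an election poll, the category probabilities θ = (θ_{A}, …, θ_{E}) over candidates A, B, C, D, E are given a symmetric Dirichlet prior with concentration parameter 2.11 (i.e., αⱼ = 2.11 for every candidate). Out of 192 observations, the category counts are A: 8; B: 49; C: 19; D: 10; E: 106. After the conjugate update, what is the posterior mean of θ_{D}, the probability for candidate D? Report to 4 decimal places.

0.0598

The Dirichlet prior is conjugate to the Multinomial likelihood: each posterior αⱼ = prior αⱼ + observed count nⱼ.
Posterior concentration: (10.11, 51.11, 21.11, 12.11, 108.11), total = 202.55.
E[θ_{D}|data] = α_{D}/Σα = 12.11/202.55 = 0.0598.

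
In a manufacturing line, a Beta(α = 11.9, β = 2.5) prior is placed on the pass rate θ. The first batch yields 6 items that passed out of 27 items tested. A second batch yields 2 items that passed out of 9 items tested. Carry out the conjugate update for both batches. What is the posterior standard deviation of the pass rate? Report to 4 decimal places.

The Beta prior is conjugate to a Binomial/Bernoulli likelihood; the update adds successes to α and failures to β.
After batch 1: Beta(11.9+6, 2.5+21) = Beta(17.9, 23.5).
After batch 2: Beta(17.9+2, 23.5+7) = Beta(19.9, 30.5).
Var = αβ/((α+β)²(α+β+1)) = 19.9·30.5/(50.4²·51.4) = 0.00464867; SD = √0.00464867 = 0.0682.

0.0682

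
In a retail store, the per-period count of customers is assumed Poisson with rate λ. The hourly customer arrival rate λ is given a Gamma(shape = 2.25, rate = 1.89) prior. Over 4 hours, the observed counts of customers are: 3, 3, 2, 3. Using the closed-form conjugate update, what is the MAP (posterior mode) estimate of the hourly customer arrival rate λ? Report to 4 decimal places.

2.0798

With a Gamma(shape α, rate β) prior, the Poisson likelihood is conjugate: the posterior is Gamma(α + ΣXᵢ, β + n).
Sum of counts S = 11 over n = 4 hours.
Posterior: Gamma(α+S, β+n) = Gamma(2.25+11, 1.89+4) = Gamma(13.25, 5.89).
Mode of Gamma(α,β) for α≥1 is (α−1)/β = 12.25/5.89 = 2.0798.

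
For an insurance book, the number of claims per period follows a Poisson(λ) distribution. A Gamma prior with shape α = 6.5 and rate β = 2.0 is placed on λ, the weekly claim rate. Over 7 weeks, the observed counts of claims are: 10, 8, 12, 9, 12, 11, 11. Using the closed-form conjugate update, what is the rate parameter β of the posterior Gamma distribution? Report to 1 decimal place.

With a Gamma(shape α, rate β) prior, the Poisson likelihood is conjugate: the posterior is Gamma(α + ΣXᵢ, β + n).
Sum of counts S = 73 over n = 7 weeks.
Posterior: Gamma(α+S, β+n) = Gamma(6.5+73, 2.0+7) = Gamma(79.5, 9.0).
Posterior β = 9.0.

9.0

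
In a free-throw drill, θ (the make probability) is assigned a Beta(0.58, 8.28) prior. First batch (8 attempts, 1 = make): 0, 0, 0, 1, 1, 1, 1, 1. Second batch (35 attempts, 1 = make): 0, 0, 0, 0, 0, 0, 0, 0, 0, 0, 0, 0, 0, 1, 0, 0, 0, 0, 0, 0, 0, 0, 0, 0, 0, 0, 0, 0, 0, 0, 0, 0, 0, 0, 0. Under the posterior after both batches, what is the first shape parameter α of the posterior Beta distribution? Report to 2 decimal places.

The Beta prior is conjugate to a Binomial/Bernoulli likelihood; the update adds successes to α and failures to β.
After batch 1: Beta(0.58+5, 8.28+3) = Beta(5.58, 11.28).
After batch 2: Beta(5.58+1, 11.28+34) = Beta(6.58, 45.28).
Posterior α = 6.58.

6.58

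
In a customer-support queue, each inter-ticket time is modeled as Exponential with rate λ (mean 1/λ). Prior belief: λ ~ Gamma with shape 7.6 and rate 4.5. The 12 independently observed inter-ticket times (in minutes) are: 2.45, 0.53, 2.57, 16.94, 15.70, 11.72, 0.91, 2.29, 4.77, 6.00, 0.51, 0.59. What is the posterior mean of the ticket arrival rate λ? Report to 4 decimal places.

0.2821

With a Gamma(shape α, rate β) prior on the exponential rate λ, the posterior after n observations with total T = Σxᵢ is Gamma(α+n, β+T).
Sum of observations T = 64.98 minutes; n = 12.
Posterior: Gamma(7.6+12, 4.5+64.98) = Gamma(19.6, 69.48).
Posterior mean of λ = α/β = 19.6/69.48 = 0.2821.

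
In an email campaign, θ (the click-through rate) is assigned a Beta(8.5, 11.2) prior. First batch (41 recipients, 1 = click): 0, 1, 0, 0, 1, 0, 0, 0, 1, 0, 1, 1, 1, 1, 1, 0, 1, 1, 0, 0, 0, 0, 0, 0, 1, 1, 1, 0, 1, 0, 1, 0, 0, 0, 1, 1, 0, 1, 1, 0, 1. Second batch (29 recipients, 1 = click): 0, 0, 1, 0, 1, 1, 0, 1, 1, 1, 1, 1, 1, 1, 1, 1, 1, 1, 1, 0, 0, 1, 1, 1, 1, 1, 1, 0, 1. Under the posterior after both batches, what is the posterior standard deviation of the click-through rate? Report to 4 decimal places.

0.0521

The Beta prior is conjugate to a Binomial/Bernoulli likelihood; the update adds successes to α and failures to β.
After batch 1: Beta(8.5+20, 11.2+21) = Beta(28.5, 32.2).
After batch 2: Beta(28.5+22, 32.2+7) = Beta(50.5, 39.2).
Var = αβ/((α+β)²(α+β+1)) = 50.5·39.2/(89.7²·90.7) = 0.00271260; SD = √0.00271260 = 0.0521.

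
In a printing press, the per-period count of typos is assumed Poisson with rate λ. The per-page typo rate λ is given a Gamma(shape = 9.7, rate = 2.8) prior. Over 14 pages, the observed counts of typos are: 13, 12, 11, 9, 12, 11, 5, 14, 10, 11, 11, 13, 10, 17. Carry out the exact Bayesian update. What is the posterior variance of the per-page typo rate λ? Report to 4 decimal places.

With a Gamma(shape α, rate β) prior, the Poisson likelihood is conjugate: the posterior is Gamma(α + ΣXᵢ, β + n).
Sum of counts S = 159 over n = 14 pages.
Posterior: Gamma(α+S, β+n) = Gamma(9.7+159, 2.8+14) = Gamma(168.7, 16.8).
Var = α/β² = 168.7/16.8² = 0.5977.

0.5977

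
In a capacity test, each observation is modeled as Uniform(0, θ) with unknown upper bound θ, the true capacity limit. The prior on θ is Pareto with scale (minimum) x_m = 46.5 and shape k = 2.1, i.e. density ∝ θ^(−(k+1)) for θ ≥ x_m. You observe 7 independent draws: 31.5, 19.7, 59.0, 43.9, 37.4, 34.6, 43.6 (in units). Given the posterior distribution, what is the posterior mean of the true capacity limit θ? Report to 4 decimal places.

66.2840

A Pareto(scale x_m, shape k) prior on the upper bound θ of Uniform(0, θ) is conjugate: posterior is Pareto(max(x_m, max xᵢ), k + n).
Sample maximum = 59.0; prior scale x_m = 46.5 → posterior scale = max = 59.0.
Posterior shape = 2.1 + 7 = 9.1.
E[θ|data] = k·x_m/(k−1) = 9.1·59.0/8.1 = 66.2840.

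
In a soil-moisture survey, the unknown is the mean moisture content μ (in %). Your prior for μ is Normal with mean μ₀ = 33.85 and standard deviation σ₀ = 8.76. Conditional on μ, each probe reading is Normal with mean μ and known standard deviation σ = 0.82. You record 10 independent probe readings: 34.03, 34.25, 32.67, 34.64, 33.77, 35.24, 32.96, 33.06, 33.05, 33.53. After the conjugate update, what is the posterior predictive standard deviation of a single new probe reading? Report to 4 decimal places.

0.8600

For Normal data with known variance σ², a Normal(μ₀, σ₀²) prior on μ is conjugate. Posterior precision = 1/σ₀² + n/σ²; posterior mean is the precision-weighted average of μ₀ and x̄.
σ₀² = 8.76² = 76.7376, σ² = 0.82² = 0.6724; σ² + n·σ₀² = 0.6724 + 10·76.7376 = 768.0484.
Posterior precision = 1/σ₀² + n/σ² = 1/76.7376 + 10/0.6724 = (σ² + n·σ₀²)/(σ₀²σ²) = 768.0484/(76.7376·0.6724); posterior variance σₙ² = σ₀²σ²/(σ² + n·σ₀²) = 76.7376·0.6724/768.0484 = 0.067181.
Predictive variance for one new observation = σₙ² + σ² = 76.7376·0.6724/768.0484 + 0.6724 = σ²·(σ₀² + 768.0484)/768.0484 = 0.6724·844.786/768.0484 = 0.739581; SD = √(0.6724·844.786/768.0484) = 0.8600.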